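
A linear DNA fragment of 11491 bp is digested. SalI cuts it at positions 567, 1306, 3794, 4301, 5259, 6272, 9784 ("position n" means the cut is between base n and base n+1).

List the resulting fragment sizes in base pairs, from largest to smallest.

3512, 2488, 1707, 1013, 958, 739, 567, 507 bp

Linear molecule, 7 cuts → 8 fragments:
  567 − 0 = 567 bp
  1306 − 567 = 739 bp
  3794 − 1306 = 2488 bp
  4301 − 3794 = 507 bp
  5259 − 4301 = 958 bp
  6272 − 5259 = 1013 bp
  9784 − 6272 = 3512 bp
  11491 − 9784 = 1707 bp
Sorted largest to smallest: 3512, 2488, 1707, 1013, 958, 739, 567, 507 bp.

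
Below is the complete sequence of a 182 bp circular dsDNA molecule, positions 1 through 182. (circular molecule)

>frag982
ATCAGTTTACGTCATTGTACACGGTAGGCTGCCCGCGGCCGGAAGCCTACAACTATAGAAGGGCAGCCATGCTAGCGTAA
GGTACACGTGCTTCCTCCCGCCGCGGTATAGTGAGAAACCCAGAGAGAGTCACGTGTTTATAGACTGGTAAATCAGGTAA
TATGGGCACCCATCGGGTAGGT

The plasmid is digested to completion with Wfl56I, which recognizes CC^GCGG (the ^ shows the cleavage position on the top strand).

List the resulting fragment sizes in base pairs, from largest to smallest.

114, 68 bp

Wfl56I sites (CCGCGG) start at positions 33, 101.
Wfl56I cuts after base 2 of each site, so after positions 34, 102.
Circular molecule, 2 cuts → 2 fragments:
  35–102 → 68 bp
  103–182 then 1–34 → 80 + 34 = 114 bp
Sorted largest to smallest: 114, 68 bp.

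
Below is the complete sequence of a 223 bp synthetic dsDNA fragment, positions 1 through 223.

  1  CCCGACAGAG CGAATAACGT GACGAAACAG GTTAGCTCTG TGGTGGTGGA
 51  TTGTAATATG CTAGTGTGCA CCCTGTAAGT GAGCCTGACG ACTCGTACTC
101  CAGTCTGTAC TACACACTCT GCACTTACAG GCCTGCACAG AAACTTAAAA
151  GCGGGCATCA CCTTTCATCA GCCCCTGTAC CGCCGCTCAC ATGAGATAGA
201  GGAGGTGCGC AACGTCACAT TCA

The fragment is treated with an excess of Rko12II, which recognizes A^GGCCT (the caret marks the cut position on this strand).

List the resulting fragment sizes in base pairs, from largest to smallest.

The Rko12II site (AGGCCT) starts at position 129.
Rko12II cuts after the first base of each site, so after position 129.
Linear molecule, 1 cut → 2 fragments:
  1–129 → 129 bp
  130–223 → 94 bp
Sorted largest to smallest: 129, 94 bp.

129, 94 bp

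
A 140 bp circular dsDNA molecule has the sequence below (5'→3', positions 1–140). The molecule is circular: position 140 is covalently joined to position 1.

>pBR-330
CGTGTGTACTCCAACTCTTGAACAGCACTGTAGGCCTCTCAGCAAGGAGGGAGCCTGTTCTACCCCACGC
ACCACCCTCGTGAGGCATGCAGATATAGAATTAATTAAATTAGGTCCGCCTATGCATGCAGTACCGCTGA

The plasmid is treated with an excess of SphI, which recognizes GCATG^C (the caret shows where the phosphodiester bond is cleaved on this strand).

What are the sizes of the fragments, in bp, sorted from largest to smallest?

101, 39 bp

SphI sites (GCATGC) start at positions 85, 124.
SphI cuts after base 5 of each site (before the last base), so after positions 89, 128.
Circular molecule, 2 cuts → 2 fragments:
  90–128 → 39 bp
  129–140 then 1–89 → 12 + 89 = 101 bp
Sorted largest to smallest: 101, 39 bp.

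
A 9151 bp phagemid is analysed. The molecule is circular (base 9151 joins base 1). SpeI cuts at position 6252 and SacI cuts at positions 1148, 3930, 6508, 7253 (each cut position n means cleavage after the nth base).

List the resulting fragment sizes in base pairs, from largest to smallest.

3046, 2782, 2322, 745, 256 bp

Combined cut positions (sorted): 1148, 3930, 6252, 6508, 7253.
Circular molecule, 5 cuts → 5 fragments:
  3930 − 1148 = 2782 bp
  6252 − 3930 = 2322 bp
  6508 − 6252 = 256 bp
  7253 − 6508 = 745 bp
  wrap: 9151 − 7253 + 1148 = 3046 bp
Sorted largest to smallest: 3046, 2782, 2322, 745, 256 bp.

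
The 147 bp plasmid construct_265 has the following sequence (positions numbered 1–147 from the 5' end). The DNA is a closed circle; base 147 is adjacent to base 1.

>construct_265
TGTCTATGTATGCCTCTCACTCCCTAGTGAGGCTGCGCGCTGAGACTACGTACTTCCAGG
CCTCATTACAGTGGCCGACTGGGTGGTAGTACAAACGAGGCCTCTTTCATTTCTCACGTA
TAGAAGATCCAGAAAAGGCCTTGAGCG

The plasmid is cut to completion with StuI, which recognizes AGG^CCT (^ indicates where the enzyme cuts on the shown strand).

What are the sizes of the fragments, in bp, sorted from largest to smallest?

StuI sites (AGGCCT) start at positions 58, 98, 136.
StuI cuts after base 3 of each site, so after positions 60, 100, 138.
Circular molecule, 3 cuts → 3 fragments:
  61–100 → 40 bp
  101–138 → 38 bp
  139–147 then 1–60 → 9 + 60 = 69 bp
Sorted largest to smallest: 69, 40, 38 bp.

69, 40, 38 bp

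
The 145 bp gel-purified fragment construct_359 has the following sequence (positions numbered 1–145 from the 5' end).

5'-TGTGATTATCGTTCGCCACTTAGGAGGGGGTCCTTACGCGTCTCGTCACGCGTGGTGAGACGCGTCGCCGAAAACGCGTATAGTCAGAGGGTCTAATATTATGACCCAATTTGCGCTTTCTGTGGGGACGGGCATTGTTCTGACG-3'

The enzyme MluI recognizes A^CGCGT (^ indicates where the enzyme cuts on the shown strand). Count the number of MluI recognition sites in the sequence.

4

ACGCGT occurs starting at positions 36, 48, 60, 74.
MluI cuts at 4 sites.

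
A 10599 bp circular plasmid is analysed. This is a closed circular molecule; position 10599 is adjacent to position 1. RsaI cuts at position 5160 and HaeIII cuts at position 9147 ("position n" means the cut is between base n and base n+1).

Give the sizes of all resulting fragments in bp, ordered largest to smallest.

6612, 3987 bp

Combined cut positions (sorted): 5160, 9147.
Circular molecule, 2 cuts → 2 fragments:
  9147 − 5160 = 3987 bp
  wrap: 10599 − 9147 + 5160 = 6612 bp
Sorted largest to smallest: 6612, 3987 bp.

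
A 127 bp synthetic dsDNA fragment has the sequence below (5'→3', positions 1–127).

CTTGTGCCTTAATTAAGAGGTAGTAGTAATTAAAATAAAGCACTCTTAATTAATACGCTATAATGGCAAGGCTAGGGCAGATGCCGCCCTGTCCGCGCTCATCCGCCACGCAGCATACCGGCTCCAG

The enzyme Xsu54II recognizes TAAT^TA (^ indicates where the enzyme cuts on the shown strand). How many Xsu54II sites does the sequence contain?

TAATTA occurs starting at positions 10, 27, 47.
Xsu54II cuts at 3 sites.

3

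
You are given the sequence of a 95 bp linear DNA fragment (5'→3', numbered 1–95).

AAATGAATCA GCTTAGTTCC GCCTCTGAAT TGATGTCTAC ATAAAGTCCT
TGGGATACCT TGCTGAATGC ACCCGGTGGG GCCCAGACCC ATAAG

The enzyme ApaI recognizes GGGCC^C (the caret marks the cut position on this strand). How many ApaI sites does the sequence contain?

1

GGGCCC occurs starting at position 79.
ApaI cuts at 1 site.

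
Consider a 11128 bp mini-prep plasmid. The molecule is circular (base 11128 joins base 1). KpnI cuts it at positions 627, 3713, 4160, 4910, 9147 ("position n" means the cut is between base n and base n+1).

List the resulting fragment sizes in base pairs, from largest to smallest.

4237, 3086, 2608, 750, 447 bp

Circular molecule, 5 cuts → 5 fragments:
  3713 − 627 = 3086 bp
  4160 − 3713 = 447 bp
  4910 − 4160 = 750 bp
  9147 − 4910 = 4237 bp
  wrap: 11128 − 9147 + 627 = 2608 bp
Sorted largest to smallest: 4237, 3086, 2608, 750, 447 bp.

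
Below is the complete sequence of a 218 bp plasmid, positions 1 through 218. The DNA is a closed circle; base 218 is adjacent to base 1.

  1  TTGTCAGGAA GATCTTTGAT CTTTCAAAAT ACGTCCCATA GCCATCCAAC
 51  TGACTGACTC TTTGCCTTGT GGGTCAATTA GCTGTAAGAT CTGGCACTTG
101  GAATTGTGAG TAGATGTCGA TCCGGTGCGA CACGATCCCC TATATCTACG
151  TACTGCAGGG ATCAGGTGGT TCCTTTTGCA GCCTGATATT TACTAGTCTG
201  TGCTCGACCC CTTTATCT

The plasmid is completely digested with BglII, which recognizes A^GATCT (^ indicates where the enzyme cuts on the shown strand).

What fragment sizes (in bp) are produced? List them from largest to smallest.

BglII sites (AGATCT) start at positions 10, 87.
BglII cuts after the first base of each site, so after positions 10, 87.
Circular molecule, 2 cuts → 2 fragments:
  11–87 → 77 bp
  88–218 then 1–10 → 131 + 10 = 141 bp
Sorted largest to smallest: 141, 77 bp.

141, 77 bp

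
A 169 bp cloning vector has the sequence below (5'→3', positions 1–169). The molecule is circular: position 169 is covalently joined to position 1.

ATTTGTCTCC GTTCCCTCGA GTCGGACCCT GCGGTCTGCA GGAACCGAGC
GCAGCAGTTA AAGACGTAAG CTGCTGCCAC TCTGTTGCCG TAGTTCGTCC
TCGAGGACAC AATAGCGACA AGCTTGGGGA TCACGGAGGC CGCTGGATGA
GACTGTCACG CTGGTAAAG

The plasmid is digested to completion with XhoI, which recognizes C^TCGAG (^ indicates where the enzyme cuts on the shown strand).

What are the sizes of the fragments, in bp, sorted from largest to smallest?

85, 84 bp

XhoI sites (CTCGAG) start at positions 16, 100.
XhoI cuts after the first base of each site, so after positions 16, 100.
Circular molecule, 2 cuts → 2 fragments:
  17–100 → 84 bp
  101–169 then 1–16 → 69 + 16 = 85 bp
Sorted largest to smallest: 85, 84 bp.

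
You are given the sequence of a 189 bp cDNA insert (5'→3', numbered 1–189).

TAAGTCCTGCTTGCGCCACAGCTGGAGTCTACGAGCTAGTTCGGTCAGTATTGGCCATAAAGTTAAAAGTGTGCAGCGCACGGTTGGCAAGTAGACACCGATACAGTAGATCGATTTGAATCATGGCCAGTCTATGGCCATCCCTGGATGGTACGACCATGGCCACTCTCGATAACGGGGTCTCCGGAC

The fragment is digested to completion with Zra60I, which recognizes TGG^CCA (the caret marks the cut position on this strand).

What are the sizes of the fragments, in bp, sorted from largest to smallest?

72, 54, 27, 25, 11 bp

Zra60I sites (TGGCCA) start at positions 52, 124, 135, 160.
Zra60I cuts after base 3 of each site, so after positions 54, 126, 137, 162.
Linear molecule, 4 cuts → 5 fragments:
  1–54 → 54 bp
  55–126 → 72 bp
  127–137 → 11 bp
  138–162 → 25 bp
  163–189 → 27 bp
Sorted largest to smallest: 72, 54, 27, 25, 11 bp.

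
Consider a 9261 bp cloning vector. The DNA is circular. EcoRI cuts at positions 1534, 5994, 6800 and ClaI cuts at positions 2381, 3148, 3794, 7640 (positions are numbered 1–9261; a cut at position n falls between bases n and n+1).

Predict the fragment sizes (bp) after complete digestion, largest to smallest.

Combined cut positions (sorted): 1534, 2381, 3148, 3794, 5994, 6800, 7640.
Circular molecule, 7 cuts → 7 fragments:
  2381 − 1534 = 847 bp
  3148 − 2381 = 767 bp
  3794 − 3148 = 646 bp
  5994 − 3794 = 2200 bp
  6800 − 5994 = 806 bp
  7640 − 6800 = 840 bp
  wrap: 9261 − 7640 + 1534 = 3155 bp
Sorted largest to smallest: 3155, 2200, 847, 840, 806, 767, 646 bp.

3155, 2200, 847, 840, 806, 767, 646 bp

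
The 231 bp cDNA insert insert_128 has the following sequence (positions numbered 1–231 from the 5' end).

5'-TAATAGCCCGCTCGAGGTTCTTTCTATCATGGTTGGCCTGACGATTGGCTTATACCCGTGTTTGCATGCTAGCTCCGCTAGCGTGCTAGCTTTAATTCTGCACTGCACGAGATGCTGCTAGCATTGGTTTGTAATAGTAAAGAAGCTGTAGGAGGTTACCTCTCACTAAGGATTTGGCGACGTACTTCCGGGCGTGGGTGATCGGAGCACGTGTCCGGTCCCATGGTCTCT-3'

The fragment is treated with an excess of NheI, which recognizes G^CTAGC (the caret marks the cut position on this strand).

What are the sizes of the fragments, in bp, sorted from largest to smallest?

NheI sites (GCTAGC) start at positions 68, 77, 85, 117.
NheI cuts after the first base of each site, so after positions 68, 77, 85, 117.
Linear molecule, 4 cuts → 5 fragments:
  1–68 → 68 bp
  69–77 → 9 bp
  78–85 → 8 bp
  86–117 → 32 bp
  118–231 → 114 bp
Sorted largest to smallest: 114, 68, 32, 9, 8 bp.

114, 68, 32, 9, 8 bp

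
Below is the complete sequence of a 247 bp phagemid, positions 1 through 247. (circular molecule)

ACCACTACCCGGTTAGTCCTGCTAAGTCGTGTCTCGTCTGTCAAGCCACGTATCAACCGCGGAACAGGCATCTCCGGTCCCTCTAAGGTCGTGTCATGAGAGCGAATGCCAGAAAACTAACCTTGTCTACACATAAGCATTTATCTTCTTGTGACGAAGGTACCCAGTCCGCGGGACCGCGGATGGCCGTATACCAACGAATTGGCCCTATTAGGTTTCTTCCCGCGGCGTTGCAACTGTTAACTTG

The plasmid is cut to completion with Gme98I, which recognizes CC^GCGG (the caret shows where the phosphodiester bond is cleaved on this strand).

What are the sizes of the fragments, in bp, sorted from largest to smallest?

112, 81, 46, 8 bp

Gme98I sites (CCGCGG) start at positions 57, 169, 177, 223.
Gme98I cuts after base 2 of each site, so after positions 58, 170, 178, 224.
Circular molecule, 4 cuts → 4 fragments:
  59–170 → 112 bp
  171–178 → 8 bp
  179–224 → 46 bp
  225–247 then 1–58 → 23 + 58 = 81 bp
Sorted largest to smallest: 112, 81, 46, 8 bp.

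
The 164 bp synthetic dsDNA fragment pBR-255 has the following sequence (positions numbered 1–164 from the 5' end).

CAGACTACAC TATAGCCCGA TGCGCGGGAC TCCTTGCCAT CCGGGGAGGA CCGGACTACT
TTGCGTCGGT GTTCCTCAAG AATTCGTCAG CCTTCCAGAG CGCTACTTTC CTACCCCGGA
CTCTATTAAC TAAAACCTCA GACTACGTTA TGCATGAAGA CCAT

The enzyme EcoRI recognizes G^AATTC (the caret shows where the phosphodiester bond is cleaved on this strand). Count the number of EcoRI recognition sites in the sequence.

GAATTC occurs starting at position 80.
EcoRI cuts at 1 site.

1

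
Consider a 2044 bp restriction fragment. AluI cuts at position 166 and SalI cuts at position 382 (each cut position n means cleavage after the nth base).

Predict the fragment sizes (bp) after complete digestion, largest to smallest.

1662, 216, 166 bp

Combined cut positions (sorted): 166, 382.
Linear molecule, 2 cuts → 3 fragments:
  166 − 0 = 166 bp
  382 − 166 = 216 bp
  2044 − 382 = 1662 bp
Sorted largest to smallest: 1662, 216, 166 bp.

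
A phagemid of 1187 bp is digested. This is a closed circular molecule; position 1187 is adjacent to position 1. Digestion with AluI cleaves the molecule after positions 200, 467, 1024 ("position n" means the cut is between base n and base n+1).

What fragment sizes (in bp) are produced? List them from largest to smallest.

Circular molecule, 3 cuts → 3 fragments:
  467 − 200 = 267 bp
  1024 − 467 = 557 bp
  wrap: 1187 − 1024 + 200 = 363 bp
Sorted largest to smallest: 557, 363, 267 bp.

557, 363, 267 bp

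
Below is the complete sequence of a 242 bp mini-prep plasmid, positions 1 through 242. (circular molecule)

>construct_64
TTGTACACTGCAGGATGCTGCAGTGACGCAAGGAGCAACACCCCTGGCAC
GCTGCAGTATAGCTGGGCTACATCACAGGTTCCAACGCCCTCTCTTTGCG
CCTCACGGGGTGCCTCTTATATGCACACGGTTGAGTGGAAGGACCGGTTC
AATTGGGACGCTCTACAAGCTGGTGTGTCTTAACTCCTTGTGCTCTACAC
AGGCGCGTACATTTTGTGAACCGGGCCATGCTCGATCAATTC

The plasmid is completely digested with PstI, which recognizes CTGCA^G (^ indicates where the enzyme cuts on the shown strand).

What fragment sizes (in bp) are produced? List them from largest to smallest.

198, 34, 10 bp

PstI sites (CTGCAG) start at positions 8, 18, 52.
PstI cuts after base 5 of each site (before the last base), so after positions 12, 22, 56.
Circular molecule, 3 cuts → 3 fragments:
  13–22 → 10 bp
  23–56 → 34 bp
  57–242 then 1–12 → 186 + 12 = 198 bp
Sorted largest to smallest: 198, 34, 10 bp.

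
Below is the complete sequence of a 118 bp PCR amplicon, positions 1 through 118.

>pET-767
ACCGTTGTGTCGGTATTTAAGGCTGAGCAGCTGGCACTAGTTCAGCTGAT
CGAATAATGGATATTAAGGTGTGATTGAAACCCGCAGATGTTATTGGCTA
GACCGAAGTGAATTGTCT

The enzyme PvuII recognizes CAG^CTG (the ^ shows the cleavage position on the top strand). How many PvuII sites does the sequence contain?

2

CAGCTG occurs starting at positions 28, 43.
PvuII cuts at 2 sites.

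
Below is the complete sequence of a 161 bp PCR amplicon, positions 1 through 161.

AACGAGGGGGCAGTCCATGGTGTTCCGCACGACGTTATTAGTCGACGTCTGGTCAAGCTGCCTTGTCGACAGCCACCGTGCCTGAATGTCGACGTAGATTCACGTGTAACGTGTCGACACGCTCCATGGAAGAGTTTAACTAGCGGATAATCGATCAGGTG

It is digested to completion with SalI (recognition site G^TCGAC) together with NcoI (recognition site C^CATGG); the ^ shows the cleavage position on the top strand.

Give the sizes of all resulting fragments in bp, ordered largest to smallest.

SalI sites (GTCGAC) start at positions 41, 65, 88, 113.
SalI cuts after the first base of each site, so after positions 41, 65, 88, 113.
NcoI sites (CCATGG) start at positions 15, 124.
NcoI cuts after the first base of each site, so after positions 15, 124.
Combined cut positions: 15, 41, 65, 88, 113, 124.
Linear molecule, 6 cuts → 7 fragments:
  1–15 → 15 bp
  16–41 → 26 bp
  42–65 → 24 bp
  66–88 → 23 bp
  89–113 → 25 bp
  114–124 → 11 bp
  125–161 → 37 bp
Sorted largest to smallest: 37, 26, 25, 24, 23, 15, 11 bp.

37, 26, 25, 24, 23, 15, 11 bp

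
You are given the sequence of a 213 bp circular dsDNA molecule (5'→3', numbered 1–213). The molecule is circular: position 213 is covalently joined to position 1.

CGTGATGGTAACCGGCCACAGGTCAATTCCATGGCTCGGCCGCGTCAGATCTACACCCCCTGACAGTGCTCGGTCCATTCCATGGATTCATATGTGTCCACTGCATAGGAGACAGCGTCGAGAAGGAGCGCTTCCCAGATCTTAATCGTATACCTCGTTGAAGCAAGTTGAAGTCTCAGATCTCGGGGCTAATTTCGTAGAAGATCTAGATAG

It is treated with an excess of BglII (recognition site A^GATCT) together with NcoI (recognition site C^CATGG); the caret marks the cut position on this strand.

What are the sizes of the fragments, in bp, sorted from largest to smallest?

57, 41, 40, 33, 24, 18 bp

BglII sites (AGATCT) start at positions 47, 137, 178, 202.
BglII cuts after the first base of each site, so after positions 47, 137, 178, 202.
NcoI sites (CCATGG) start at positions 29, 80.
NcoI cuts after the first base of each site, so after positions 29, 80.
Combined cut positions: 29, 47, 80, 137, 178, 202.
Circular molecule, 6 cuts → 6 fragments:
  30–47 → 18 bp
  48–80 → 33 bp
  81–137 → 57 bp
  138–178 → 41 bp
  179–202 → 24 bp
  203–213 then 1–29 → 11 + 29 = 40 bp
Sorted largest to smallest: 57, 41, 40, 33, 24, 18 bp.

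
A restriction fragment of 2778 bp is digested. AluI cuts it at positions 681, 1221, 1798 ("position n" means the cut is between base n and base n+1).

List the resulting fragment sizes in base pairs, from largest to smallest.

Linear molecule, 3 cuts → 4 fragments:
  681 − 0 = 681 bp
  1221 − 681 = 540 bp
  1798 − 1221 = 577 bp
  2778 − 1798 = 980 bp
Sorted largest to smallest: 980, 681, 577, 540 bp.

980, 681, 577, 540 bp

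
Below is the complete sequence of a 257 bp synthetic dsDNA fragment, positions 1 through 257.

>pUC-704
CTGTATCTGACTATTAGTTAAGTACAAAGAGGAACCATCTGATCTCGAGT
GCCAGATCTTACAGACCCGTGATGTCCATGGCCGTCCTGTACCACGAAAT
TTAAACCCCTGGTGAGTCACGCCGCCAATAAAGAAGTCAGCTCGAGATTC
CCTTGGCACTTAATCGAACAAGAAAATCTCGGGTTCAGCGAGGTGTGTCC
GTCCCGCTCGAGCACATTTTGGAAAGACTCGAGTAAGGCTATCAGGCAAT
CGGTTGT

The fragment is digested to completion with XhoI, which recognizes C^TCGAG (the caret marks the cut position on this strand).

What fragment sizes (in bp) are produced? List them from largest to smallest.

XhoI sites (CTCGAG) start at positions 44, 141, 207, 228.
XhoI cuts after the first base of each site, so after positions 44, 141, 207, 228.
Linear molecule, 4 cuts → 5 fragments:
  1–44 → 44 bp
  45–141 → 97 bp
  142–207 → 66 bp
  208–228 → 21 bp
  229–257 → 29 bp
Sorted largest to smallest: 97, 66, 44, 29, 21 bp.

97, 66, 44, 29, 21 bp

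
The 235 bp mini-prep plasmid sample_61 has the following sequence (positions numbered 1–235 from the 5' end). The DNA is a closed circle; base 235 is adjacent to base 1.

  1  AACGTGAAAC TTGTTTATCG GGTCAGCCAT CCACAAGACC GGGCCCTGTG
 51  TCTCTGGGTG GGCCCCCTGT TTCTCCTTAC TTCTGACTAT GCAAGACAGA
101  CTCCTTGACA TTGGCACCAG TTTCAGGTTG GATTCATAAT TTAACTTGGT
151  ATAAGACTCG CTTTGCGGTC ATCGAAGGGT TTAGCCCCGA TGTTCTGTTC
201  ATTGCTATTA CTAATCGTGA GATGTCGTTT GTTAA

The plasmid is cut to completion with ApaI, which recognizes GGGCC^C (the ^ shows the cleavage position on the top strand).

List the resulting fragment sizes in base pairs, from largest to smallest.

ApaI sites (GGGCCC) start at positions 41, 60.
ApaI cuts after base 5 of each site (before the last base), so after positions 45, 64.
Circular molecule, 2 cuts → 2 fragments:
  46–64 → 19 bp
  65–235 then 1–45 → 171 + 45 = 216 bp
Sorted largest to smallest: 216, 19 bp.

216, 19 bp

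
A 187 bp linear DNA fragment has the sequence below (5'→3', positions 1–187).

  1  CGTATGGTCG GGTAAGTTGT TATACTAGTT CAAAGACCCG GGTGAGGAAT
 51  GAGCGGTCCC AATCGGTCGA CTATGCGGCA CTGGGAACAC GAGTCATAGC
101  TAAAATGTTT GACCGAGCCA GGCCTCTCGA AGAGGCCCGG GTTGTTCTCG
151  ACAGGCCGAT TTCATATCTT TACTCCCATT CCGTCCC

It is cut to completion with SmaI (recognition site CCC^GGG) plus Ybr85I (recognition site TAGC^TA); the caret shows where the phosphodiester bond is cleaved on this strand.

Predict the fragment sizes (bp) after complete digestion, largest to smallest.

SmaI sites (CCCGGG) start at positions 37, 136.
SmaI cuts after base 3 of each site, so after positions 39, 138.
The Ybr85I site (TAGCTA) starts at position 97.
Ybr85I cuts after base 4 of each site, so after position 100.
Combined cut positions: 39, 100, 138.
Linear molecule, 3 cuts → 4 fragments:
  1–39 → 39 bp
  40–100 → 61 bp
  101–138 → 38 bp
  139–187 → 49 bp
Sorted largest to smallest: 61, 49, 39, 38 bp.

61, 49, 39, 38 bp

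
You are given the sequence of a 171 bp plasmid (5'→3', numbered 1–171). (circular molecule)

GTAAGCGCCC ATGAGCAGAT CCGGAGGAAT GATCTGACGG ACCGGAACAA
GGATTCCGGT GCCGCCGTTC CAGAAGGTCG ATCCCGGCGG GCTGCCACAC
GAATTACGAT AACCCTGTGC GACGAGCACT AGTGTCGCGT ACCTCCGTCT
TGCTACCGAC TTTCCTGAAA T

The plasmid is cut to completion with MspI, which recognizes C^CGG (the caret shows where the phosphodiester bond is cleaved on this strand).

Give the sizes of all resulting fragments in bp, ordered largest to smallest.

MspI sites (CCGG) start at positions 21, 42, 56, 84.
MspI cuts after the first base of each site, so after positions 21, 42, 56, 84.
Circular molecule, 4 cuts → 4 fragments:
  22–42 → 21 bp
  43–56 → 14 bp
  57–84 → 28 bp
  85–171 then 1–21 → 87 + 21 = 108 bp
Sorted largest to smallest: 108, 28, 21, 14 bp.

108, 28, 21, 14 bp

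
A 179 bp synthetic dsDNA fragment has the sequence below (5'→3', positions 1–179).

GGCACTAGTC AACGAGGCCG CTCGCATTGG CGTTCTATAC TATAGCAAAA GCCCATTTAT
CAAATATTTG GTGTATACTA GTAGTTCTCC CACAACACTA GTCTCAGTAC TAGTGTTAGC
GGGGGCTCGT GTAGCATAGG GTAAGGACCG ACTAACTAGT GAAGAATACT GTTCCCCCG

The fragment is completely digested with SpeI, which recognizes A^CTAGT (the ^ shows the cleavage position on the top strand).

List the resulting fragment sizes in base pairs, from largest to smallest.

73, 46, 24, 20, 12, 4 bp

SpeI sites (ACTAGT) start at positions 4, 77, 97, 109, 155.
SpeI cuts after the first base of each site, so after positions 4, 77, 97, 109, 155.
Linear molecule, 5 cuts → 6 fragments:
  1–4 → 4 bp
  5–77 → 73 bp
  78–97 → 20 bp
  98–109 → 12 bp
  110–155 → 46 bp
  156–179 → 24 bp
Sorted largest to smallest: 73, 46, 24, 20, 12, 4 bp.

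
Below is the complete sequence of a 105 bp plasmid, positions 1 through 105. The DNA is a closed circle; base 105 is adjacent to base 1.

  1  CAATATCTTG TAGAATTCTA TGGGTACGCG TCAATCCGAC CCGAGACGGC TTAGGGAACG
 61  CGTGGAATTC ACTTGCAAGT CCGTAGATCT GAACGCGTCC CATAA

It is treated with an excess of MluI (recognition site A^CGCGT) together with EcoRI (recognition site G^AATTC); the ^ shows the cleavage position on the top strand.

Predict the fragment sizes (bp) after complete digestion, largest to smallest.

32, 28, 25, 13, 7 bp

MluI sites (ACGCGT) start at positions 26, 58, 93.
MluI cuts after the first base of each site, so after positions 26, 58, 93.
EcoRI sites (GAATTC) start at positions 13, 65.
EcoRI cuts after the first base of each site, so after positions 13, 65.
Combined cut positions: 13, 26, 58, 65, 93.
Circular molecule, 5 cuts → 5 fragments:
  14–26 → 13 bp
  27–58 → 32 bp
  59–65 → 7 bp
  66–93 → 28 bp
  94–105 then 1–13 → 12 + 13 = 25 bp
Sorted largest to smallest: 32, 28, 25, 13, 7 bp.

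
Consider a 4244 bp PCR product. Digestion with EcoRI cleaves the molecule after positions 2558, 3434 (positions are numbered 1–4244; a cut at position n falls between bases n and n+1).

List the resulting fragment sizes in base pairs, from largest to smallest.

Linear molecule, 2 cuts → 3 fragments:
  2558 − 0 = 2558 bp
  3434 − 2558 = 876 bp
  4244 − 3434 = 810 bp
Sorted largest to smallest: 2558, 876, 810 bp.

2558, 876, 810 bp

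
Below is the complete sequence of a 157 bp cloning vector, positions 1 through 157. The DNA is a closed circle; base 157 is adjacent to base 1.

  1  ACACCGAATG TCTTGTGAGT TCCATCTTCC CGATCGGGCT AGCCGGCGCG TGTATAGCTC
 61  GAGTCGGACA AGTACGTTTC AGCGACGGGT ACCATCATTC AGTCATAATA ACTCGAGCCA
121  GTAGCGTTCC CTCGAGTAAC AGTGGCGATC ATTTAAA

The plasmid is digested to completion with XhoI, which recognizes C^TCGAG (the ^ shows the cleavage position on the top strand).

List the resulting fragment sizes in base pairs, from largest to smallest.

XhoI sites (CTCGAG) start at positions 58, 112, 131.
XhoI cuts after the first base of each site, so after positions 58, 112, 131.
Circular molecule, 3 cuts → 3 fragments:
  59–112 → 54 bp
  113–131 → 19 bp
  132–157 then 1–58 → 26 + 58 = 84 bp
Sorted largest to smallest: 84, 54, 19 bp.

84, 54, 19 bp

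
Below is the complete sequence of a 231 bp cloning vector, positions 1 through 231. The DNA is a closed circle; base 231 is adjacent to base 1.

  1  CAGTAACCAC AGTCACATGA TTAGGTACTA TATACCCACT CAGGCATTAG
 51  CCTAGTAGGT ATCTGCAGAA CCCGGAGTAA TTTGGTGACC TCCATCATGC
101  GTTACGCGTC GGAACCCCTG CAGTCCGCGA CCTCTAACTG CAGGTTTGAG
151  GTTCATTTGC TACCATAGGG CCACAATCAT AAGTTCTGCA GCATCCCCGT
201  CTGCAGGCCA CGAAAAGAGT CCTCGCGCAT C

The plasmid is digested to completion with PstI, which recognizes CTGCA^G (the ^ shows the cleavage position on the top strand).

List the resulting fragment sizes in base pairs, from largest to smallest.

93, 55, 48, 20, 15 bp

PstI sites (CTGCAG) start at positions 63, 118, 138, 186, 201.
PstI cuts after base 5 of each site (before the last base), so after positions 67, 122, 142, 190, 205.
Circular molecule, 5 cuts → 5 fragments:
  68–122 → 55 bp
  123–142 → 20 bp
  143–190 → 48 bp
  191–205 → 15 bp
  206–231 then 1–67 → 26 + 67 = 93 bp
Sorted largest to smallest: 93, 55, 48, 20, 15 bp.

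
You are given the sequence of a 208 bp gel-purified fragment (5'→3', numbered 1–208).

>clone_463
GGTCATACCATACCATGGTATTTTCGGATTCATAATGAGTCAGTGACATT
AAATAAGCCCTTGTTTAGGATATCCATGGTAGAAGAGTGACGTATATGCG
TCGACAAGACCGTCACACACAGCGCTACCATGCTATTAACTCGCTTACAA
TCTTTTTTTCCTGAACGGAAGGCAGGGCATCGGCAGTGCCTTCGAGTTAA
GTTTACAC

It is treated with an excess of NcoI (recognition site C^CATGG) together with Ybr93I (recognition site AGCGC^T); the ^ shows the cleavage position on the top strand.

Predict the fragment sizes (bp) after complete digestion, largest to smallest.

NcoI sites (CCATGG) start at positions 13, 74.
NcoI cuts after the first base of each site, so after positions 13, 74.
The Ybr93I site (AGCGCT) starts at position 121.
Ybr93I cuts after base 5 of each site (before the last base), so after position 125.
Combined cut positions: 13, 74, 125.
Linear molecule, 3 cuts → 4 fragments:
  1–13 → 13 bp
  14–74 → 61 bp
  75–125 → 51 bp
  126–208 → 83 bp
Sorted largest to smallest: 83, 61, 51, 13 bp.

83, 61, 51, 13 bp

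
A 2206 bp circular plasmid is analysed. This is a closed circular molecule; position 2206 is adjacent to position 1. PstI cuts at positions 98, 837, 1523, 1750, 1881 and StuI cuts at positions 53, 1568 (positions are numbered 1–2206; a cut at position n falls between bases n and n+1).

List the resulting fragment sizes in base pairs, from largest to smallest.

739, 686, 378, 182, 131, 45, 45 bp

Combined cut positions (sorted): 53, 98, 837, 1523, 1568, 1750, 1881.
Circular molecule, 7 cuts → 7 fragments:
  98 − 53 = 45 bp
  837 − 98 = 739 bp
  1523 − 837 = 686 bp
  1568 − 1523 = 45 bp
  1750 − 1568 = 182 bp
  1881 − 1750 = 131 bp
  wrap: 2206 − 1881 + 53 = 378 bp
Sorted largest to smallest: 739, 686, 378, 182, 131, 45, 45 bp.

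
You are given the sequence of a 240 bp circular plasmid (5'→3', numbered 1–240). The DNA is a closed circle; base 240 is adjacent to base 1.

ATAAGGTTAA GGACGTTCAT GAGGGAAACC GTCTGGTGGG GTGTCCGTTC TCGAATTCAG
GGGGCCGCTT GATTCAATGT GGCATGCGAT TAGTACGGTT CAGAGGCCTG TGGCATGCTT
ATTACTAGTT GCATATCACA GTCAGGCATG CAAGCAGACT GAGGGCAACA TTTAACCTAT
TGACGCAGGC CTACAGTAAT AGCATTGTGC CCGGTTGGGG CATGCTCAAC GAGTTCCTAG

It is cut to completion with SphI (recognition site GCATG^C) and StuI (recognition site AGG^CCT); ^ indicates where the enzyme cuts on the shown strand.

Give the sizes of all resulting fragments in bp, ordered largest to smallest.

SphI sites (GCATGC) start at positions 82, 113, 146, 220.
SphI cuts after base 5 of each site (before the last base), so after positions 86, 117, 150, 224.
StuI sites (AGGCCT) start at positions 104, 187.
StuI cuts after base 3 of each site, so after positions 106, 189.
Combined cut positions: 86, 106, 117, 150, 189, 224.
Circular molecule, 6 cuts → 6 fragments:
  87–106 → 20 bp
  107–117 → 11 bp
  118–150 → 33 bp
  151–189 → 39 bp
  190–224 → 35 bp
  225–240 then 1–86 → 16 + 86 = 102 bp
Sorted largest to smallest: 102, 39, 35, 33, 20, 11 bp.

102, 39, 35, 33, 20, 11 bp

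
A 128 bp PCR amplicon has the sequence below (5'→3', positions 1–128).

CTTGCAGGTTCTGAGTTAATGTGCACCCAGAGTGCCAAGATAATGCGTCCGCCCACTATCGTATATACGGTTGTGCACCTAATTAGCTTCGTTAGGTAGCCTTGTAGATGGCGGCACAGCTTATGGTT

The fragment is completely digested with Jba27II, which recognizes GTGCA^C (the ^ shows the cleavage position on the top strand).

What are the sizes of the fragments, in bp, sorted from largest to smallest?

52, 51, 25 bp

Jba27II sites (GTGCAC) start at positions 21, 73.
Jba27II cuts after base 5 of each site (before the last base), so after positions 25, 77.
Linear molecule, 2 cuts → 3 fragments:
  1–25 → 25 bp
  26–77 → 52 bp
  78–128 → 51 bp
Sorted largest to smallest: 52, 51, 25 bp.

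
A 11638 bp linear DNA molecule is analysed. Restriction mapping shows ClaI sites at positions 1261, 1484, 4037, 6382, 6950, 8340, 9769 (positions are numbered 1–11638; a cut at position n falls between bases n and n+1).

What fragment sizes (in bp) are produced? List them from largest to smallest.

Linear molecule, 7 cuts → 8 fragments:
  1261 − 0 = 1261 bp
  1484 − 1261 = 223 bp
  4037 − 1484 = 2553 bp
  6382 − 4037 = 2345 bp
  6950 − 6382 = 568 bp
  8340 − 6950 = 1390 bp
  9769 − 8340 = 1429 bp
  11638 − 9769 = 1869 bp
Sorted largest to smallest: 2553, 2345, 1869, 1429, 1390, 1261, 568, 223 bp.

2553, 2345, 1869, 1429, 1390, 1261, 568, 223 bp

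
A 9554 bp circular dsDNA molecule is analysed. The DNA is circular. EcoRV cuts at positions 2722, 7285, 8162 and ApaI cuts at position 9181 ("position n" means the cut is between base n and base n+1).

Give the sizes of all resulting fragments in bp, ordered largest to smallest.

Combined cut positions (sorted): 2722, 7285, 8162, 9181.
Circular molecule, 4 cuts → 4 fragments:
  7285 − 2722 = 4563 bp
  8162 − 7285 = 877 bp
  9181 − 8162 = 1019 bp
  wrap: 9554 − 9181 + 2722 = 3095 bp
Sorted largest to smallest: 4563, 3095, 1019, 877 bp.

4563, 3095, 1019, 877 bp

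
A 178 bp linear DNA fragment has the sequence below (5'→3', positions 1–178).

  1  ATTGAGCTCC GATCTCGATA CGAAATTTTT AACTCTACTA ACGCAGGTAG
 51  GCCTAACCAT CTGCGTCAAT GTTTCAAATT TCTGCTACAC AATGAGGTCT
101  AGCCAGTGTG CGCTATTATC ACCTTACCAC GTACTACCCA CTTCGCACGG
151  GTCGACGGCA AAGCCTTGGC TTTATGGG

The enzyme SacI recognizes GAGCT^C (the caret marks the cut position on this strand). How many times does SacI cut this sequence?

1

GAGCTC occurs starting at position 4.
SacI cuts at 1 site.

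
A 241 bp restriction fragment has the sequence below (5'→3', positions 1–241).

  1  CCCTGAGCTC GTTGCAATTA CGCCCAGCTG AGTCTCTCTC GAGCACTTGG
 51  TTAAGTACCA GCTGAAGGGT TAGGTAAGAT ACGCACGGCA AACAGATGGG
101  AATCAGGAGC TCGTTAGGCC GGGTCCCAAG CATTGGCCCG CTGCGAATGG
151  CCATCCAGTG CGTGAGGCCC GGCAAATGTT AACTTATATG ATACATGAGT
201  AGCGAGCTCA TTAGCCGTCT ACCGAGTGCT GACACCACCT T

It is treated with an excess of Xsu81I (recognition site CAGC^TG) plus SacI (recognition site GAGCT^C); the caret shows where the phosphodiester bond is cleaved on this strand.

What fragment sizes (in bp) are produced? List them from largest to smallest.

97, 49, 34, 33, 19, 9 bp

Xsu81I sites (CAGCTG) start at positions 25, 59.
Xsu81I cuts after base 4 of each site, so after positions 28, 62.
SacI sites (GAGCTC) start at positions 5, 107, 204.
SacI cuts after base 5 of each site (before the last base), so after positions 9, 111, 208.
Combined cut positions: 9, 28, 62, 111, 208.
Linear molecule, 5 cuts → 6 fragments:
  1–9 → 9 bp
  10–28 → 19 bp
  29–62 → 34 bp
  63–111 → 49 bp
  112–208 → 97 bp
  209–241 → 33 bp
Sorted largest to smallest: 97, 49, 34, 33, 19, 9 bp.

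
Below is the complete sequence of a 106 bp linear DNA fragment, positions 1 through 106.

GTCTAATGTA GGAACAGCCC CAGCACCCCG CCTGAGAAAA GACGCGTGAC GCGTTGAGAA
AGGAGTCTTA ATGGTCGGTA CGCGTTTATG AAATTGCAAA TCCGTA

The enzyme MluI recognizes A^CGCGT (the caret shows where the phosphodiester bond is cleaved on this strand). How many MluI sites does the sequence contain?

3

ACGCGT occurs starting at positions 42, 49, 80.
MluI cuts at 3 sites.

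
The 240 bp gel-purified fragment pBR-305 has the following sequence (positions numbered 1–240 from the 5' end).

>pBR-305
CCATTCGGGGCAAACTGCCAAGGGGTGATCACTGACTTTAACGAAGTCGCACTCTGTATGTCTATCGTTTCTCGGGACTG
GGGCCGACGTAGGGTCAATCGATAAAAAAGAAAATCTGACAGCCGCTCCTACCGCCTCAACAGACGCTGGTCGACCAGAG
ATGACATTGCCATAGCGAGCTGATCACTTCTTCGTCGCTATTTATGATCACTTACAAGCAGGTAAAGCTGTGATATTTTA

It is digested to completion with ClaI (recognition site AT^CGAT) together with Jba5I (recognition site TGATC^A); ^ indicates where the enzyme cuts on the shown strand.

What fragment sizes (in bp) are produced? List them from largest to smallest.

86, 69, 31, 30, 24 bp

The ClaI site (ATCGAT) starts at position 98.
ClaI cuts after base 2 of each site, so after position 99.
Jba5I sites (TGATCA) start at positions 26, 181, 205.
Jba5I cuts after base 5 of each site (before the last base), so after positions 30, 185, 209.
Combined cut positions: 30, 99, 185, 209.
Linear molecule, 4 cuts → 5 fragments:
  1–30 → 30 bp
  31–99 → 69 bp
  100–185 → 86 bp
  186–209 → 24 bp
  210–240 → 31 bp
Sorted largest to smallest: 86, 69, 31, 30, 24 bp.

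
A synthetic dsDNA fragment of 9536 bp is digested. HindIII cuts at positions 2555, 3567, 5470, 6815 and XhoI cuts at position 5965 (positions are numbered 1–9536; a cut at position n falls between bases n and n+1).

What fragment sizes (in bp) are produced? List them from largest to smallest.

2721, 2555, 1903, 1012, 850, 495 bp

Combined cut positions (sorted): 2555, 3567, 5470, 5965, 6815.
Linear molecule, 5 cuts → 6 fragments:
  2555 − 0 = 2555 bp
  3567 − 2555 = 1012 bp
  5470 − 3567 = 1903 bp
  5965 − 5470 = 495 bp
  6815 − 5965 = 850 bp
  9536 − 6815 = 2721 bp
Sorted largest to smallest: 2721, 2555, 1903, 1012, 850, 495 bp.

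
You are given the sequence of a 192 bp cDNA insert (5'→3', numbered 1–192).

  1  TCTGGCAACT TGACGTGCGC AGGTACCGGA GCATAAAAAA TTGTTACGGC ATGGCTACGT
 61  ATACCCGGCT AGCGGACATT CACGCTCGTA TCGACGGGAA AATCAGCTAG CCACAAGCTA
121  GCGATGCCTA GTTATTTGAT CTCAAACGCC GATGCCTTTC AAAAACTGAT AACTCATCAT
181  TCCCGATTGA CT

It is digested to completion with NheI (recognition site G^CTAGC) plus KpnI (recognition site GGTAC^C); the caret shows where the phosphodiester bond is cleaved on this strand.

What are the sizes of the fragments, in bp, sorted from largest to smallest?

75, 42, 38, 26, 11 bp

NheI sites (GCTAGC) start at positions 68, 106, 117.
NheI cuts after the first base of each site, so after positions 68, 106, 117.
The KpnI site (GGTACC) starts at position 22.
KpnI cuts after base 5 of each site (before the last base), so after position 26.
Combined cut positions: 26, 68, 106, 117.
Linear molecule, 4 cuts → 5 fragments:
  1–26 → 26 bp
  27–68 → 42 bp
  69–106 → 38 bp
  107–117 → 11 bp
  118–192 → 75 bp
Sorted largest to smallest: 75, 42, 38, 26, 11 bp.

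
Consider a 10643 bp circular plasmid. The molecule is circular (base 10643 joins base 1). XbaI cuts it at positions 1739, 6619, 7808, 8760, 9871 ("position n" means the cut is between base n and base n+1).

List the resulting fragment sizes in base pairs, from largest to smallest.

4880, 2511, 1189, 1111, 952 bp

Circular molecule, 5 cuts → 5 fragments:
  6619 − 1739 = 4880 bp
  7808 − 6619 = 1189 bp
  8760 − 7808 = 952 bp
  9871 − 8760 = 1111 bp
  wrap: 10643 − 9871 + 1739 = 2511 bp
Sorted largest to smallest: 4880, 2511, 1189, 1111, 952 bp.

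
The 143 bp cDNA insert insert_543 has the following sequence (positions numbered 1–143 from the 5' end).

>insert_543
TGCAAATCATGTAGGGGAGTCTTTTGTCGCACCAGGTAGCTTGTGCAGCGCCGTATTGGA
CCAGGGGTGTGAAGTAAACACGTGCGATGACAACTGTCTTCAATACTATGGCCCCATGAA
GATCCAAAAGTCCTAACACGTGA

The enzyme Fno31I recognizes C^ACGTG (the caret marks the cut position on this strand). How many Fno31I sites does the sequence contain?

2

CACGTG occurs starting at positions 79, 137.
Fno31I cuts at 2 sites.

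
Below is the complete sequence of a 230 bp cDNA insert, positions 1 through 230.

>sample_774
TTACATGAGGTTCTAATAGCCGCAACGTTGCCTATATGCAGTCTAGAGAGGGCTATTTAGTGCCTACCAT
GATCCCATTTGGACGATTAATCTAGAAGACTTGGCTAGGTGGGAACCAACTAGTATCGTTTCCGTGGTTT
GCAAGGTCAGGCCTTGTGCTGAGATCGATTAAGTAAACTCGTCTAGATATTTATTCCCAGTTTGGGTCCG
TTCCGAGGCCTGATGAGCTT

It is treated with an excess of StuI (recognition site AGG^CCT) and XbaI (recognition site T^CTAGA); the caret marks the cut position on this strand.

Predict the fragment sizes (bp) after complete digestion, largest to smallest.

StuI sites (AGGCCT) start at positions 149, 216.
StuI cuts after base 3 of each site, so after positions 151, 218.
XbaI sites (TCTAGA) start at positions 42, 91, 182.
XbaI cuts after the first base of each site, so after positions 42, 91, 182.
Combined cut positions: 42, 91, 151, 182, 218.
Linear molecule, 5 cuts → 6 fragments:
  1–42 → 42 bp
  43–91 → 49 bp
  92–151 → 60 bp
  152–182 → 31 bp
  183–218 → 36 bp
  219–230 → 12 bp
Sorted largest to smallest: 60, 49, 42, 36, 31, 12 bp.

60, 49, 42, 36, 31, 12 bp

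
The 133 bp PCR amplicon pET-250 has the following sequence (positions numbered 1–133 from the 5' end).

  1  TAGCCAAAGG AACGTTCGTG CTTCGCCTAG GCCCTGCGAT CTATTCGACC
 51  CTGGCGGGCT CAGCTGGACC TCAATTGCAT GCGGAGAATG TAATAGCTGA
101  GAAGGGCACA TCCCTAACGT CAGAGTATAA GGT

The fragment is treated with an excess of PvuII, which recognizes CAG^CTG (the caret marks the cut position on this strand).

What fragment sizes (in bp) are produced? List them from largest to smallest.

The PvuII site (CAGCTG) starts at position 61.
PvuII cuts after base 3 of each site, so after position 63.
Linear molecule, 1 cut → 2 fragments:
  1–63 → 63 bp
  64–133 → 70 bp
Sorted largest to smallest: 70, 63 bp.

70, 63 bp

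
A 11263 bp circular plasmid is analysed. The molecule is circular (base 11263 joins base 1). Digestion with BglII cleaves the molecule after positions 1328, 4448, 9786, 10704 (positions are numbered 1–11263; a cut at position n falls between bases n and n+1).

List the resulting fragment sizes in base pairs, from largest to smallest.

5338, 3120, 1887, 918 bp

Circular molecule, 4 cuts → 4 fragments:
  4448 − 1328 = 3120 bp
  9786 − 4448 = 5338 bp
  10704 − 9786 = 918 bp
  wrap: 11263 − 10704 + 1328 = 1887 bp
Sorted largest to smallest: 5338, 3120, 1887, 918 bp.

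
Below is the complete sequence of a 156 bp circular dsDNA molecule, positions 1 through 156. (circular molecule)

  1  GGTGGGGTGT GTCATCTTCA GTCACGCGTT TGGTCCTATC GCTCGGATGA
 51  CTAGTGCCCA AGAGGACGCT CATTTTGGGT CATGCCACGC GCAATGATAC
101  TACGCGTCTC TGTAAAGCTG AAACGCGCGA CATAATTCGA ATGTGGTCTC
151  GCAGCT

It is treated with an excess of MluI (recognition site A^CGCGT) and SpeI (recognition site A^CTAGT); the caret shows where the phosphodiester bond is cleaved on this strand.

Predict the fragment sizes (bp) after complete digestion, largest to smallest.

MluI sites (ACGCGT) start at positions 24, 102.
MluI cuts after the first base of each site, so after positions 24, 102.
The SpeI site (ACTAGT) starts at position 50.
SpeI cuts after the first base of each site, so after position 50.
Combined cut positions: 24, 50, 102.
Circular molecule, 3 cuts → 3 fragments:
  25–50 → 26 bp
  51–102 → 52 bp
  103–156 then 1–24 → 54 + 24 = 78 bp
Sorted largest to smallest: 78, 52, 26 bp.

78, 52, 26 bp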